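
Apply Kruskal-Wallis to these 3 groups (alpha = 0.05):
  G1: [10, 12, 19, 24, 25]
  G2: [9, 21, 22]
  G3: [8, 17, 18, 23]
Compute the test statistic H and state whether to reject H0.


Step 1: Combine all N = 12 observations and assign midranks.
sorted (value, group, rank): (8,G3,1), (9,G2,2), (10,G1,3), (12,G1,4), (17,G3,5), (18,G3,6), (19,G1,7), (21,G2,8), (22,G2,9), (23,G3,10), (24,G1,11), (25,G1,12)
Step 2: Sum ranks within each group.
R_1 = 37 (n_1 = 5)
R_2 = 19 (n_2 = 3)
R_3 = 22 (n_3 = 4)
Step 3: H = 12/(N(N+1)) * sum(R_i^2/n_i) - 3(N+1)
     = 12/(12*13) * (37^2/5 + 19^2/3 + 22^2/4) - 3*13
     = 0.076923 * 515.133 - 39
     = 0.625641.
Step 4: No ties, so H is used without correction.
Step 5: Under H0, H ~ chi^2(2); p-value = 0.731381.
Step 6: alpha = 0.05. fail to reject H0.

H = 0.6256, df = 2, p = 0.731381, fail to reject H0.


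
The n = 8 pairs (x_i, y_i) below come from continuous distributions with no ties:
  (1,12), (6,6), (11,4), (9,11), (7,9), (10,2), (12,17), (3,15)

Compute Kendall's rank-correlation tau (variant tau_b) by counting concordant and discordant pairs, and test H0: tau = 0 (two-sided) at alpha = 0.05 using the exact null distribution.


Step 1: Enumerate the 28 unordered pairs (i,j) with i<j and classify each by sign(x_j-x_i) * sign(y_j-y_i).
  (1,2):dx=+5,dy=-6->D; (1,3):dx=+10,dy=-8->D; (1,4):dx=+8,dy=-1->D; (1,5):dx=+6,dy=-3->D
  (1,6):dx=+9,dy=-10->D; (1,7):dx=+11,dy=+5->C; (1,8):dx=+2,dy=+3->C; (2,3):dx=+5,dy=-2->D
  (2,4):dx=+3,dy=+5->C; (2,5):dx=+1,dy=+3->C; (2,6):dx=+4,dy=-4->D; (2,7):dx=+6,dy=+11->C
  (2,8):dx=-3,dy=+9->D; (3,4):dx=-2,dy=+7->D; (3,5):dx=-4,dy=+5->D; (3,6):dx=-1,dy=-2->C
  (3,7):dx=+1,dy=+13->C; (3,8):dx=-8,dy=+11->D; (4,5):dx=-2,dy=-2->C; (4,6):dx=+1,dy=-9->D
  (4,7):dx=+3,dy=+6->C; (4,8):dx=-6,dy=+4->D; (5,6):dx=+3,dy=-7->D; (5,7):dx=+5,dy=+8->C
  (5,8):dx=-4,dy=+6->D; (6,7):dx=+2,dy=+15->C; (6,8):dx=-7,dy=+13->D; (7,8):dx=-9,dy=-2->C
Step 2: C = 12, D = 16, total pairs = 28.
Step 3: tau = (C - D)/(n(n-1)/2) = (12 - 16)/28 = -0.142857.
Step 4: Exact two-sided p-value (enumerate n! = 40320 permutations of y under H0): p = 0.719544.
Step 5: alpha = 0.05. fail to reject H0.

tau_b = -0.1429 (C=12, D=16), p = 0.719544, fail to reject H0.


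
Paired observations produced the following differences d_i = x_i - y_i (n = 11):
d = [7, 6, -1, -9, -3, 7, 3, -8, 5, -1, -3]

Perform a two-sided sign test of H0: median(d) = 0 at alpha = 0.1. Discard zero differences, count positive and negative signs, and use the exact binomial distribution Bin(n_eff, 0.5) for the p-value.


Step 1: Discard zero differences. Original n = 11; n_eff = number of nonzero differences = 11.
Nonzero differences (with sign): +7, +6, -1, -9, -3, +7, +3, -8, +5, -1, -3
Step 2: Count signs: positive = 5, negative = 6.
Step 3: Under H0: P(positive) = 0.5, so the number of positives S ~ Bin(11, 0.5).
Step 4: Two-sided exact p-value = sum of Bin(11,0.5) probabilities at or below the observed probability = 1.000000.
Step 5: alpha = 0.1. fail to reject H0.

n_eff = 11, pos = 5, neg = 6, p = 1.000000, fail to reject H0.


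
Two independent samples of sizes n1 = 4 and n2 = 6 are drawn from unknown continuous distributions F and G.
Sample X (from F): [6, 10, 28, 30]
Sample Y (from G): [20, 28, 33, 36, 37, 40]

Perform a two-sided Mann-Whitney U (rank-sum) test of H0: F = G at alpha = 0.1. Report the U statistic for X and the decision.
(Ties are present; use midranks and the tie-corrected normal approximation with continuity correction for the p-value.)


Step 1: Combine and sort all 10 observations; assign midranks.
sorted (value, group): (6,X), (10,X), (20,Y), (28,X), (28,Y), (30,X), (33,Y), (36,Y), (37,Y), (40,Y)
ranks: 6->1, 10->2, 20->3, 28->4.5, 28->4.5, 30->6, 33->7, 36->8, 37->9, 40->10
Step 2: Rank sum for X: R1 = 1 + 2 + 4.5 + 6 = 13.5.
Step 3: U_X = R1 - n1(n1+1)/2 = 13.5 - 4*5/2 = 13.5 - 10 = 3.5.
       U_Y = n1*n2 - U_X = 24 - 3.5 = 20.5.
Step 4: Ties are present, so use the tie-corrected normal approximation (with continuity correction) for the p-value.
Step 5: p-value = 0.087118; compare to alpha = 0.1. reject H0.

U_X = 3.5, p = 0.087118, reject H0 at alpha = 0.1.


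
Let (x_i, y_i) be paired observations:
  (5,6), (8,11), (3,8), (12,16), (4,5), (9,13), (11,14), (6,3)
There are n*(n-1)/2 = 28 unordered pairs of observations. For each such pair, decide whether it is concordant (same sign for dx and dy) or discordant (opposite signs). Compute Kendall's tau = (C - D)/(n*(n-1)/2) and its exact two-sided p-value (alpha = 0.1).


Step 1: Enumerate the 28 unordered pairs (i,j) with i<j and classify each by sign(x_j-x_i) * sign(y_j-y_i).
  (1,2):dx=+3,dy=+5->C; (1,3):dx=-2,dy=+2->D; (1,4):dx=+7,dy=+10->C; (1,5):dx=-1,dy=-1->C
  (1,6):dx=+4,dy=+7->C; (1,7):dx=+6,dy=+8->C; (1,8):dx=+1,dy=-3->D; (2,3):dx=-5,dy=-3->C
  (2,4):dx=+4,dy=+5->C; (2,5):dx=-4,dy=-6->C; (2,6):dx=+1,dy=+2->C; (2,7):dx=+3,dy=+3->C
  (2,8):dx=-2,dy=-8->C; (3,4):dx=+9,dy=+8->C; (3,5):dx=+1,dy=-3->D; (3,6):dx=+6,dy=+5->C
  (3,7):dx=+8,dy=+6->C; (3,8):dx=+3,dy=-5->D; (4,5):dx=-8,dy=-11->C; (4,6):dx=-3,dy=-3->C
  (4,7):dx=-1,dy=-2->C; (4,8):dx=-6,dy=-13->C; (5,6):dx=+5,dy=+8->C; (5,7):dx=+7,dy=+9->C
  (5,8):dx=+2,dy=-2->D; (6,7):dx=+2,dy=+1->C; (6,8):dx=-3,dy=-10->C; (7,8):dx=-5,dy=-11->C
Step 2: C = 23, D = 5, total pairs = 28.
Step 3: tau = (C - D)/(n(n-1)/2) = (23 - 5)/28 = 0.642857.
Step 4: Exact two-sided p-value (enumerate n! = 40320 permutations of y under H0): p = 0.031151.
Step 5: alpha = 0.1. reject H0.

tau_b = 0.6429 (C=23, D=5), p = 0.031151, reject H0.


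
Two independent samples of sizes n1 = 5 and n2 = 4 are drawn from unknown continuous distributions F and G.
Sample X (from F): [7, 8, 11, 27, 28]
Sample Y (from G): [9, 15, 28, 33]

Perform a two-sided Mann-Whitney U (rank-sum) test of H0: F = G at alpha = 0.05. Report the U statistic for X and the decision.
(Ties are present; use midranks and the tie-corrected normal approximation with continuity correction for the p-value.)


Step 1: Combine and sort all 9 observations; assign midranks.
sorted (value, group): (7,X), (8,X), (9,Y), (11,X), (15,Y), (27,X), (28,X), (28,Y), (33,Y)
ranks: 7->1, 8->2, 9->3, 11->4, 15->5, 27->6, 28->7.5, 28->7.5, 33->9
Step 2: Rank sum for X: R1 = 1 + 2 + 4 + 6 + 7.5 = 20.5.
Step 3: U_X = R1 - n1(n1+1)/2 = 20.5 - 5*6/2 = 20.5 - 15 = 5.5.
       U_Y = n1*n2 - U_X = 20 - 5.5 = 14.5.
Step 4: Ties are present, so use the tie-corrected normal approximation (with continuity correction) for the p-value.
Step 5: p-value = 0.325163; compare to alpha = 0.05. fail to reject H0.

U_X = 5.5, p = 0.325163, fail to reject H0 at alpha = 0.05.


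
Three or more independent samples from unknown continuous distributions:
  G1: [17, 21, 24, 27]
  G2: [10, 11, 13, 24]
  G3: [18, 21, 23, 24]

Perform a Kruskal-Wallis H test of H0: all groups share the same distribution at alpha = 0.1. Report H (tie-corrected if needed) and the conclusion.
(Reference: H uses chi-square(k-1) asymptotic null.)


Step 1: Combine all N = 12 observations and assign midranks.
sorted (value, group, rank): (10,G2,1), (11,G2,2), (13,G2,3), (17,G1,4), (18,G3,5), (21,G1,6.5), (21,G3,6.5), (23,G3,8), (24,G1,10), (24,G2,10), (24,G3,10), (27,G1,12)
Step 2: Sum ranks within each group.
R_1 = 32.5 (n_1 = 4)
R_2 = 16 (n_2 = 4)
R_3 = 29.5 (n_3 = 4)
Step 3: H = 12/(N(N+1)) * sum(R_i^2/n_i) - 3(N+1)
     = 12/(12*13) * (32.5^2/4 + 16^2/4 + 29.5^2/4) - 3*13
     = 0.076923 * 545.625 - 39
     = 2.971154.
Step 4: Ties present; correction factor C = 1 - 30/(12^3 - 12) = 0.982517. Corrected H = 2.971154 / 0.982517 = 3.024021.
Step 5: Under H0, H ~ chi^2(2); p-value = 0.220466.
Step 6: alpha = 0.1. fail to reject H0.

H = 3.0240, df = 2, p = 0.220466, fail to reject H0.


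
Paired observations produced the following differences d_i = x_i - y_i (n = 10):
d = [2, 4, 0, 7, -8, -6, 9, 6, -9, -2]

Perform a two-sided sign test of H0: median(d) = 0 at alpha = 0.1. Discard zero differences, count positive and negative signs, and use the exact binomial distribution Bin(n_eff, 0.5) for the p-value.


Step 1: Discard zero differences. Original n = 10; n_eff = number of nonzero differences = 9.
Nonzero differences (with sign): +2, +4, +7, -8, -6, +9, +6, -9, -2
Step 2: Count signs: positive = 5, negative = 4.
Step 3: Under H0: P(positive) = 0.5, so the number of positives S ~ Bin(9, 0.5).
Step 4: Two-sided exact p-value = sum of Bin(9,0.5) probabilities at or below the observed probability = 1.000000.
Step 5: alpha = 0.1. fail to reject H0.

n_eff = 9, pos = 5, neg = 4, p = 1.000000, fail to reject H0.


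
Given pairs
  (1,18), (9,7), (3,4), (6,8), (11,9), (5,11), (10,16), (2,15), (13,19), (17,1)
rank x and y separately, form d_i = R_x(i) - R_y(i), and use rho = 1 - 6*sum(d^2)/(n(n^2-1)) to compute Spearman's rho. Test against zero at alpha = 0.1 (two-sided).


Step 1: Rank x and y separately (midranks; no ties here).
rank(x): 1->1, 9->6, 3->3, 6->5, 11->8, 5->4, 10->7, 2->2, 13->9, 17->10
rank(y): 18->9, 7->3, 4->2, 8->4, 9->5, 11->6, 16->8, 15->7, 19->10, 1->1
Step 2: d_i = R_x(i) - R_y(i); compute d_i^2.
  (1-9)^2=64, (6-3)^2=9, (3-2)^2=1, (5-4)^2=1, (8-5)^2=9, (4-6)^2=4, (7-8)^2=1, (2-7)^2=25, (9-10)^2=1, (10-1)^2=81
sum(d^2) = 196.
Step 3: rho = 1 - 6*196 / (10*(10^2 - 1)) = 1 - 1176/990 = -0.187879.
Step 4: Under H0, t = rho * sqrt((n-2)/(1-rho^2)) = -0.5410 ~ t(8).
Step 5: Two-sided p-value from the t-distribution with 8 df = 0.603218.
Step 6: alpha = 0.1. fail to reject H0.

rho = -0.1879, p = 0.603218, fail to reject H0 at alpha = 0.1.


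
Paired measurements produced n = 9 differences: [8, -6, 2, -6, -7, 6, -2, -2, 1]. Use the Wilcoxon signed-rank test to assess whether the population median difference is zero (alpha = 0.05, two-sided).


Step 1: Drop any zero differences (none here) and take |d_i|.
|d| = [8, 6, 2, 6, 7, 6, 2, 2, 1]
Step 2: Midrank |d_i| (ties get averaged ranks).
ranks: |8|->9, |6|->6, |2|->3, |6|->6, |7|->8, |6|->6, |2|->3, |2|->3, |1|->1
Step 3: Attach original signs; sum ranks with positive sign and with negative sign.
W+ = 9 + 3 + 6 + 1 = 19
W- = 6 + 6 + 8 + 3 + 3 = 26
(Check: W+ + W- = 45 should equal n(n+1)/2 = 45.)
Step 4: Test statistic W = min(W+, W-) = 19.
Step 5: Ties in |d|, so use the tie-corrected normal approximation.
        E[W] = n(n+1)/4 = 9*10/4 = 22.5.
        Tie groups: |d|=2 (t=3), |d|=6 (t=3); sum(t^3 - t) = 48.
        Var[W] = n(n+1)(2n+1)/24 - sum(t^3-t)/48 = 1710/24 - 48/48 = 70.25.
        z = (W - E[W]) / sqrt(Var[W]) = (19 - 22.5) / 8.3815 = -0.4176.
        Two-sided p = 2*Phi(z) = 0.676251.
Step 6: alpha = 0.05. fail to reject H0.

W+ = 19, W- = 26, W = min = 19, p = 0.676251, fail to reject H0.


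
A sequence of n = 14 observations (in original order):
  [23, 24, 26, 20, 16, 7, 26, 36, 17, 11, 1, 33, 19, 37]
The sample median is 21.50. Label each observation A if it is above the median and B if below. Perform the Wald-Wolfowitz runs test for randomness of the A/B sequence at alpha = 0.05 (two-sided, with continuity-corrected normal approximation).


Step 1: Compute median = 21.50; label A = above, B = below.
Labels in order: AAABBBAABBBABA  (n_A = 7, n_B = 7)
Step 2: Count runs R = 7.
Step 3: Under H0 (random ordering), E[R] = 2*n_A*n_B/(n_A+n_B) + 1 = 2*7*7/14 + 1 = 8.0000.
        Var[R] = 2*n_A*n_B*(2*n_A*n_B - n_A - n_B) / ((n_A+n_B)^2 * (n_A+n_B-1)) = 8232/2548 = 3.2308.
        SD[R] = 1.7974.
Step 4: Continuity-corrected z = (R + 0.5 - E[R]) / SD[R] = (7 + 0.5 - 8.0000) / 1.7974 = -0.2782.
Step 5: Two-sided p-value via normal approximation = 2*(1 - Phi(|z|)) = 0.780879.
Step 6: alpha = 0.05. fail to reject H0.

R = 7, z = -0.2782, p = 0.780879, fail to reject H0.


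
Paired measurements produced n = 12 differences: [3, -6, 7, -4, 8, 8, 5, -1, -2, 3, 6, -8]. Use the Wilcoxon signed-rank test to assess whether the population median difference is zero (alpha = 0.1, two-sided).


Step 1: Drop any zero differences (none here) and take |d_i|.
|d| = [3, 6, 7, 4, 8, 8, 5, 1, 2, 3, 6, 8]
Step 2: Midrank |d_i| (ties get averaged ranks).
ranks: |3|->3.5, |6|->7.5, |7|->9, |4|->5, |8|->11, |8|->11, |5|->6, |1|->1, |2|->2, |3|->3.5, |6|->7.5, |8|->11
Step 3: Attach original signs; sum ranks with positive sign and with negative sign.
W+ = 3.5 + 9 + 11 + 11 + 6 + 3.5 + 7.5 = 51.5
W- = 7.5 + 5 + 1 + 2 + 11 = 26.5
(Check: W+ + W- = 78 should equal n(n+1)/2 = 78.)
Step 4: Test statistic W = min(W+, W-) = 26.5.
Step 5: Ties in |d|, so use the tie-corrected normal approximation.
        E[W] = n(n+1)/4 = 12*13/4 = 39.
        Tie groups: |d|=3 (t=2), |d|=6 (t=2), |d|=8 (t=3); sum(t^3 - t) = 36.
        Var[W] = n(n+1)(2n+1)/24 - sum(t^3-t)/48 = 3900/24 - 36/48 = 161.75.
        z = (W - E[W]) / sqrt(Var[W]) = (26.5 - 39) / 12.7181 = -0.9829.
        Two-sided p = 2*Phi(z) = 0.325681.
Step 6: alpha = 0.1. fail to reject H0.

W+ = 51.5, W- = 26.5, W = min = 26.5, p = 0.325681, fail to reject H0.


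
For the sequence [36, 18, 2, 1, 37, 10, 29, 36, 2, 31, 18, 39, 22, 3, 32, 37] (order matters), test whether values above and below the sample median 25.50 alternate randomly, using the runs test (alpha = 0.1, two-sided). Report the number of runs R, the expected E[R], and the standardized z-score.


Step 1: Compute median = 25.50; label A = above, B = below.
Labels in order: ABBBABAABABABBAA  (n_A = 8, n_B = 8)
Step 2: Count runs R = 11.
Step 3: Under H0 (random ordering), E[R] = 2*n_A*n_B/(n_A+n_B) + 1 = 2*8*8/16 + 1 = 9.0000.
        Var[R] = 2*n_A*n_B*(2*n_A*n_B - n_A - n_B) / ((n_A+n_B)^2 * (n_A+n_B-1)) = 14336/3840 = 3.7333.
        SD[R] = 1.9322.
Step 4: Continuity-corrected z = (R - 0.5 - E[R]) / SD[R] = (11 - 0.5 - 9.0000) / 1.9322 = 0.7763.
Step 5: Two-sided p-value via normal approximation = 2*(1 - Phi(|z|)) = 0.437558.
Step 6: alpha = 0.1. fail to reject H0.

R = 11, z = 0.7763, p = 0.437558, fail to reject H0.


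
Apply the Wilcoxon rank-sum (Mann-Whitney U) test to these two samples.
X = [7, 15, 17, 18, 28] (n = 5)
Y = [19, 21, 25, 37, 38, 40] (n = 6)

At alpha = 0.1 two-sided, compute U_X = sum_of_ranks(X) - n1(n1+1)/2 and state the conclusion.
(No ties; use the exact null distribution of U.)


Step 1: Combine and sort all 11 observations; assign midranks.
sorted (value, group): (7,X), (15,X), (17,X), (18,X), (19,Y), (21,Y), (25,Y), (28,X), (37,Y), (38,Y), (40,Y)
ranks: 7->1, 15->2, 17->3, 18->4, 19->5, 21->6, 25->7, 28->8, 37->9, 38->10, 40->11
Step 2: Rank sum for X: R1 = 1 + 2 + 3 + 4 + 8 = 18.
Step 3: U_X = R1 - n1(n1+1)/2 = 18 - 5*6/2 = 18 - 15 = 3.
       U_Y = n1*n2 - U_X = 30 - 3 = 27.
Step 4: No ties, so the exact null distribution of U (based on enumerating the C(11,5) = 462 equally likely rank assignments) gives the two-sided p-value.
Step 5: p-value = 0.030303; compare to alpha = 0.1. reject H0.

U_X = 3, p = 0.030303, reject H0 at alpha = 0.1.


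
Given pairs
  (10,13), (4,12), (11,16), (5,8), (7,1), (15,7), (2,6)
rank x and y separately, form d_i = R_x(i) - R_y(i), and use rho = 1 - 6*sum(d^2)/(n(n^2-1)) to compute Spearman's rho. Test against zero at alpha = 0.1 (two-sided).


Step 1: Rank x and y separately (midranks; no ties here).
rank(x): 10->5, 4->2, 11->6, 5->3, 7->4, 15->7, 2->1
rank(y): 13->6, 12->5, 16->7, 8->4, 1->1, 7->3, 6->2
Step 2: d_i = R_x(i) - R_y(i); compute d_i^2.
  (5-6)^2=1, (2-5)^2=9, (6-7)^2=1, (3-4)^2=1, (4-1)^2=9, (7-3)^2=16, (1-2)^2=1
sum(d^2) = 38.
Step 3: rho = 1 - 6*38 / (7*(7^2 - 1)) = 1 - 228/336 = 0.321429.
Step 4: Under H0, t = rho * sqrt((n-2)/(1-rho^2)) = 0.7590 ~ t(5).
Step 5: Two-sided p-value from the t-distribution with 5 df = 0.482072.
Step 6: alpha = 0.1. fail to reject H0.

rho = 0.3214, p = 0.482072, fail to reject H0 at alpha = 0.1.


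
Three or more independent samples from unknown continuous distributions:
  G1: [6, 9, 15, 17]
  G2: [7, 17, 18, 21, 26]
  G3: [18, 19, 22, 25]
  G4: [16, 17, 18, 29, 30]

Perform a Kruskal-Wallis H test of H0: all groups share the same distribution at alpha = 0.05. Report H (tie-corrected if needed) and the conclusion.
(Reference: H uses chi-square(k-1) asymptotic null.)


Step 1: Combine all N = 18 observations and assign midranks.
sorted (value, group, rank): (6,G1,1), (7,G2,2), (9,G1,3), (15,G1,4), (16,G4,5), (17,G1,7), (17,G2,7), (17,G4,7), (18,G2,10), (18,G3,10), (18,G4,10), (19,G3,12), (21,G2,13), (22,G3,14), (25,G3,15), (26,G2,16), (29,G4,17), (30,G4,18)
Step 2: Sum ranks within each group.
R_1 = 15 (n_1 = 4)
R_2 = 48 (n_2 = 5)
R_3 = 51 (n_3 = 4)
R_4 = 57 (n_4 = 5)
Step 3: H = 12/(N(N+1)) * sum(R_i^2/n_i) - 3(N+1)
     = 12/(18*19) * (15^2/4 + 48^2/5 + 51^2/4 + 57^2/5) - 3*19
     = 0.035088 * 1817.1 - 57
     = 6.757895.
Step 4: Ties present; correction factor C = 1 - 48/(18^3 - 18) = 0.991744. Corrected H = 6.757895 / 0.991744 = 6.814152.
Step 5: Under H0, H ~ chi^2(3); p-value = 0.078063.
Step 6: alpha = 0.05. fail to reject H0.

H = 6.8142, df = 3, p = 0.078063, fail to reject H0.


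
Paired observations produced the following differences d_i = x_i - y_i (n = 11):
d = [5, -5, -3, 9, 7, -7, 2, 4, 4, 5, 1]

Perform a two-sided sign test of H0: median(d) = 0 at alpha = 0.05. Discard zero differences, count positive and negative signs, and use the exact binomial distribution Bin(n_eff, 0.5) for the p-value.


Step 1: Discard zero differences. Original n = 11; n_eff = number of nonzero differences = 11.
Nonzero differences (with sign): +5, -5, -3, +9, +7, -7, +2, +4, +4, +5, +1
Step 2: Count signs: positive = 8, negative = 3.
Step 3: Under H0: P(positive) = 0.5, so the number of positives S ~ Bin(11, 0.5).
Step 4: Two-sided exact p-value = sum of Bin(11,0.5) probabilities at or below the observed probability = 0.226562.
Step 5: alpha = 0.05. fail to reject H0.

n_eff = 11, pos = 8, neg = 3, p = 0.226562, fail to reject H0.


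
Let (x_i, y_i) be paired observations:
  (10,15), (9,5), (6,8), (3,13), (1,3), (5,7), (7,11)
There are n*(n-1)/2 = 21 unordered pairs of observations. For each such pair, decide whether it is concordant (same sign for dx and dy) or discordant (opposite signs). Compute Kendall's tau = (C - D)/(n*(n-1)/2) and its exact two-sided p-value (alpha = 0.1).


Step 1: Enumerate the 21 unordered pairs (i,j) with i<j and classify each by sign(x_j-x_i) * sign(y_j-y_i).
  (1,2):dx=-1,dy=-10->C; (1,3):dx=-4,dy=-7->C; (1,4):dx=-7,dy=-2->C; (1,5):dx=-9,dy=-12->C
  (1,6):dx=-5,dy=-8->C; (1,7):dx=-3,dy=-4->C; (2,3):dx=-3,dy=+3->D; (2,4):dx=-6,dy=+8->D
  (2,5):dx=-8,dy=-2->C; (2,6):dx=-4,dy=+2->D; (2,7):dx=-2,dy=+6->D; (3,4):dx=-3,dy=+5->D
  (3,5):dx=-5,dy=-5->C; (3,6):dx=-1,dy=-1->C; (3,7):dx=+1,dy=+3->C; (4,5):dx=-2,dy=-10->C
  (4,6):dx=+2,dy=-6->D; (4,7):dx=+4,dy=-2->D; (5,6):dx=+4,dy=+4->C; (5,7):dx=+6,dy=+8->C
  (6,7):dx=+2,dy=+4->C
Step 2: C = 14, D = 7, total pairs = 21.
Step 3: tau = (C - D)/(n(n-1)/2) = (14 - 7)/21 = 0.333333.
Step 4: Exact two-sided p-value (enumerate n! = 5040 permutations of y under H0): p = 0.381349.
Step 5: alpha = 0.1. fail to reject H0.

tau_b = 0.3333 (C=14, D=7), p = 0.381349, fail to reject H0.


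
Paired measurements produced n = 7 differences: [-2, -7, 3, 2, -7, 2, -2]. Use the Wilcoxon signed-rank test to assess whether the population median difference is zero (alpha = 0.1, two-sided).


Step 1: Drop any zero differences (none here) and take |d_i|.
|d| = [2, 7, 3, 2, 7, 2, 2]
Step 2: Midrank |d_i| (ties get averaged ranks).
ranks: |2|->2.5, |7|->6.5, |3|->5, |2|->2.5, |7|->6.5, |2|->2.5, |2|->2.5
Step 3: Attach original signs; sum ranks with positive sign and with negative sign.
W+ = 5 + 2.5 + 2.5 = 10
W- = 2.5 + 6.5 + 6.5 + 2.5 = 18
(Check: W+ + W- = 28 should equal n(n+1)/2 = 28.)
Step 4: Test statistic W = min(W+, W-) = 10.
Step 5: Ties in |d|, so use the tie-corrected normal approximation.
        E[W] = n(n+1)/4 = 7*8/4 = 14.
        Tie groups: |d|=2 (t=4), |d|=7 (t=2); sum(t^3 - t) = 66.
        Var[W] = n(n+1)(2n+1)/24 - sum(t^3-t)/48 = 840/24 - 66/48 = 33.625.
        z = (W - E[W]) / sqrt(Var[W]) = (10 - 14) / 5.7987 = -0.6898.
        Two-sided p = 2*Phi(z) = 0.490314.
Step 6: alpha = 0.1. fail to reject H0.

W+ = 10, W- = 18, W = min = 10, p = 0.490314, fail to reject H0.


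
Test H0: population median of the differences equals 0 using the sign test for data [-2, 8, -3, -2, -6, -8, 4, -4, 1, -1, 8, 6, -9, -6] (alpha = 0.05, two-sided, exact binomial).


Step 1: Discard zero differences. Original n = 14; n_eff = number of nonzero differences = 14.
Nonzero differences (with sign): -2, +8, -3, -2, -6, -8, +4, -4, +1, -1, +8, +6, -9, -6
Step 2: Count signs: positive = 5, negative = 9.
Step 3: Under H0: P(positive) = 0.5, so the number of positives S ~ Bin(14, 0.5).
Step 4: Two-sided exact p-value = sum of Bin(14,0.5) probabilities at or below the observed probability = 0.423950.
Step 5: alpha = 0.05. fail to reject H0.

n_eff = 14, pos = 5, neg = 9, p = 0.423950, fail to reject H0.


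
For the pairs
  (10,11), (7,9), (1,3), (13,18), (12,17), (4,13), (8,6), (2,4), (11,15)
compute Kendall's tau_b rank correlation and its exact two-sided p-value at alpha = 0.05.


Step 1: Enumerate the 36 unordered pairs (i,j) with i<j and classify each by sign(x_j-x_i) * sign(y_j-y_i).
  (1,2):dx=-3,dy=-2->C; (1,3):dx=-9,dy=-8->C; (1,4):dx=+3,dy=+7->C; (1,5):dx=+2,dy=+6->C
  (1,6):dx=-6,dy=+2->D; (1,7):dx=-2,dy=-5->C; (1,8):dx=-8,dy=-7->C; (1,9):dx=+1,dy=+4->C
  (2,3):dx=-6,dy=-6->C; (2,4):dx=+6,dy=+9->C; (2,5):dx=+5,dy=+8->C; (2,6):dx=-3,dy=+4->D
  (2,7):dx=+1,dy=-3->D; (2,8):dx=-5,dy=-5->C; (2,9):dx=+4,dy=+6->C; (3,4):dx=+12,dy=+15->C
  (3,5):dx=+11,dy=+14->C; (3,6):dx=+3,dy=+10->C; (3,7):dx=+7,dy=+3->C; (3,8):dx=+1,dy=+1->C
  (3,9):dx=+10,dy=+12->C; (4,5):dx=-1,dy=-1->C; (4,6):dx=-9,dy=-5->C; (4,7):dx=-5,dy=-12->C
  (4,8):dx=-11,dy=-14->C; (4,9):dx=-2,dy=-3->C; (5,6):dx=-8,dy=-4->C; (5,7):dx=-4,dy=-11->C
  (5,8):dx=-10,dy=-13->C; (5,9):dx=-1,dy=-2->C; (6,7):dx=+4,dy=-7->D; (6,8):dx=-2,dy=-9->C
  (6,9):dx=+7,dy=+2->C; (7,8):dx=-6,dy=-2->C; (7,9):dx=+3,dy=+9->C; (8,9):dx=+9,dy=+11->C
Step 2: C = 32, D = 4, total pairs = 36.
Step 3: tau = (C - D)/(n(n-1)/2) = (32 - 4)/36 = 0.777778.
Step 4: Exact two-sided p-value (enumerate n! = 362880 permutations of y under H0): p = 0.002425.
Step 5: alpha = 0.05. reject H0.

tau_b = 0.7778 (C=32, D=4), p = 0.002425, reject H0.


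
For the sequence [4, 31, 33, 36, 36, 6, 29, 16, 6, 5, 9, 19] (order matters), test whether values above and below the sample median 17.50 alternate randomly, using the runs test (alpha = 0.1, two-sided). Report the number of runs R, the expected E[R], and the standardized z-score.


Step 1: Compute median = 17.50; label A = above, B = below.
Labels in order: BAAAABABBBBA  (n_A = 6, n_B = 6)
Step 2: Count runs R = 6.
Step 3: Under H0 (random ordering), E[R] = 2*n_A*n_B/(n_A+n_B) + 1 = 2*6*6/12 + 1 = 7.0000.
        Var[R] = 2*n_A*n_B*(2*n_A*n_B - n_A - n_B) / ((n_A+n_B)^2 * (n_A+n_B-1)) = 4320/1584 = 2.7273.
        SD[R] = 1.6514.
Step 4: Continuity-corrected z = (R + 0.5 - E[R]) / SD[R] = (6 + 0.5 - 7.0000) / 1.6514 = -0.3028.
Step 5: Two-sided p-value via normal approximation = 2*(1 - Phi(|z|)) = 0.762069.
Step 6: alpha = 0.1. fail to reject H0.

R = 6, z = -0.3028, p = 0.762069, fail to reject H0.


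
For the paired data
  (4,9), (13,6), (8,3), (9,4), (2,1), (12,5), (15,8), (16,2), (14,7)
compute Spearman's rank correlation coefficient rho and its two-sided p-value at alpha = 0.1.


Step 1: Rank x and y separately (midranks; no ties here).
rank(x): 4->2, 13->6, 8->3, 9->4, 2->1, 12->5, 15->8, 16->9, 14->7
rank(y): 9->9, 6->6, 3->3, 4->4, 1->1, 5->5, 8->8, 2->2, 7->7
Step 2: d_i = R_x(i) - R_y(i); compute d_i^2.
  (2-9)^2=49, (6-6)^2=0, (3-3)^2=0, (4-4)^2=0, (1-1)^2=0, (5-5)^2=0, (8-8)^2=0, (9-2)^2=49, (7-7)^2=0
sum(d^2) = 98.
Step 3: rho = 1 - 6*98 / (9*(9^2 - 1)) = 1 - 588/720 = 0.183333.
Step 4: Under H0, t = rho * sqrt((n-2)/(1-rho^2)) = 0.4934 ~ t(7).
Step 5: Two-sided p-value from the t-distribution with 7 df = 0.636820.
Step 6: alpha = 0.1. fail to reject H0.

rho = 0.1833, p = 0.636820, fail to reject H0 at alpha = 0.1.


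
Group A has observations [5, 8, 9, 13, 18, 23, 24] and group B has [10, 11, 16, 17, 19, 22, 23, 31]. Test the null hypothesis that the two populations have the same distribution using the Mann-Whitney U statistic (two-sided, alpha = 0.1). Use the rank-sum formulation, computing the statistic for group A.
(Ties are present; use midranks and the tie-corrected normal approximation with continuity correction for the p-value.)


Step 1: Combine and sort all 15 observations; assign midranks.
sorted (value, group): (5,X), (8,X), (9,X), (10,Y), (11,Y), (13,X), (16,Y), (17,Y), (18,X), (19,Y), (22,Y), (23,X), (23,Y), (24,X), (31,Y)
ranks: 5->1, 8->2, 9->3, 10->4, 11->5, 13->6, 16->7, 17->8, 18->9, 19->10, 22->11, 23->12.5, 23->12.5, 24->14, 31->15
Step 2: Rank sum for X: R1 = 1 + 2 + 3 + 6 + 9 + 12.5 + 14 = 47.5.
Step 3: U_X = R1 - n1(n1+1)/2 = 47.5 - 7*8/2 = 47.5 - 28 = 19.5.
       U_Y = n1*n2 - U_X = 56 - 19.5 = 36.5.
Step 4: Ties are present, so use the tie-corrected normal approximation (with continuity correction) for the p-value.
Step 5: p-value = 0.354109; compare to alpha = 0.1. fail to reject H0.

U_X = 19.5, p = 0.354109, fail to reject H0 at alpha = 0.1.


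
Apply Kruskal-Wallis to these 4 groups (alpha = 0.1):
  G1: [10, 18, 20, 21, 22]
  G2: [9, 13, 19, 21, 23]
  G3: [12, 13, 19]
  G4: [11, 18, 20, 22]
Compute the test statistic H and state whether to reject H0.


Step 1: Combine all N = 17 observations and assign midranks.
sorted (value, group, rank): (9,G2,1), (10,G1,2), (11,G4,3), (12,G3,4), (13,G2,5.5), (13,G3,5.5), (18,G1,7.5), (18,G4,7.5), (19,G2,9.5), (19,G3,9.5), (20,G1,11.5), (20,G4,11.5), (21,G1,13.5), (21,G2,13.5), (22,G1,15.5), (22,G4,15.5), (23,G2,17)
Step 2: Sum ranks within each group.
R_1 = 50 (n_1 = 5)
R_2 = 46.5 (n_2 = 5)
R_3 = 19 (n_3 = 3)
R_4 = 37.5 (n_4 = 4)
Step 3: H = 12/(N(N+1)) * sum(R_i^2/n_i) - 3(N+1)
     = 12/(17*18) * (50^2/5 + 46.5^2/5 + 19^2/3 + 37.5^2/4) - 3*18
     = 0.039216 * 1404.35 - 54
     = 1.072386.
Step 4: Ties present; correction factor C = 1 - 36/(17^3 - 17) = 0.992647. Corrected H = 1.072386 / 0.992647 = 1.080329.
Step 5: Under H0, H ~ chi^2(3); p-value = 0.781825.
Step 6: alpha = 0.1. fail to reject H0.

H = 1.0803, df = 3, p = 0.781825, fail to reject H0.


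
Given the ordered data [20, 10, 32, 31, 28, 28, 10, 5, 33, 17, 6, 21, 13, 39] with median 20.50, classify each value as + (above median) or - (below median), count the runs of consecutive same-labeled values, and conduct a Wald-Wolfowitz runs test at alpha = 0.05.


Step 1: Compute median = 20.50; label A = above, B = below.
Labels in order: BBAAAABBABBABA  (n_A = 7, n_B = 7)
Step 2: Count runs R = 8.
Step 3: Under H0 (random ordering), E[R] = 2*n_A*n_B/(n_A+n_B) + 1 = 2*7*7/14 + 1 = 8.0000.
        Var[R] = 2*n_A*n_B*(2*n_A*n_B - n_A - n_B) / ((n_A+n_B)^2 * (n_A+n_B-1)) = 8232/2548 = 3.2308.
        SD[R] = 1.7974.
Step 4: R = E[R], so z = 0 with no continuity correction.
Step 5: Two-sided p-value via normal approximation = 2*(1 - Phi(|z|)) = 1.000000.
Step 6: alpha = 0.05. fail to reject H0.

R = 8, z = 0.0000, p = 1.000000, fail to reject H0.


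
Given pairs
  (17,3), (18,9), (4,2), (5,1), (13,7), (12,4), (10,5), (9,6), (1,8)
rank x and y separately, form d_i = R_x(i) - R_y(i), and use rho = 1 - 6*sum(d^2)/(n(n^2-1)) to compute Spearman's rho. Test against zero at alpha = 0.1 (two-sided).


Step 1: Rank x and y separately (midranks; no ties here).
rank(x): 17->8, 18->9, 4->2, 5->3, 13->7, 12->6, 10->5, 9->4, 1->1
rank(y): 3->3, 9->9, 2->2, 1->1, 7->7, 4->4, 5->5, 6->6, 8->8
Step 2: d_i = R_x(i) - R_y(i); compute d_i^2.
  (8-3)^2=25, (9-9)^2=0, (2-2)^2=0, (3-1)^2=4, (7-7)^2=0, (6-4)^2=4, (5-5)^2=0, (4-6)^2=4, (1-8)^2=49
sum(d^2) = 86.
Step 3: rho = 1 - 6*86 / (9*(9^2 - 1)) = 1 - 516/720 = 0.283333.
Step 4: Under H0, t = rho * sqrt((n-2)/(1-rho^2)) = 0.7817 ~ t(7).
Step 5: Two-sided p-value from the t-distribution with 7 df = 0.460030.
Step 6: alpha = 0.1. fail to reject H0.

rho = 0.2833, p = 0.460030, fail to reject H0 at alpha = 0.1.


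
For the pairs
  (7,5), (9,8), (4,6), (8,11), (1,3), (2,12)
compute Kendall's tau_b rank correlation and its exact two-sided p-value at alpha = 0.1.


Step 1: Enumerate the 15 unordered pairs (i,j) with i<j and classify each by sign(x_j-x_i) * sign(y_j-y_i).
  (1,2):dx=+2,dy=+3->C; (1,3):dx=-3,dy=+1->D; (1,4):dx=+1,dy=+6->C; (1,5):dx=-6,dy=-2->C
  (1,6):dx=-5,dy=+7->D; (2,3):dx=-5,dy=-2->C; (2,4):dx=-1,dy=+3->D; (2,5):dx=-8,dy=-5->C
  (2,6):dx=-7,dy=+4->D; (3,4):dx=+4,dy=+5->C; (3,5):dx=-3,dy=-3->C; (3,6):dx=-2,dy=+6->D
  (4,5):dx=-7,dy=-8->C; (4,6):dx=-6,dy=+1->D; (5,6):dx=+1,dy=+9->C
Step 2: C = 9, D = 6, total pairs = 15.
Step 3: tau = (C - D)/(n(n-1)/2) = (9 - 6)/15 = 0.200000.
Step 4: Exact two-sided p-value (enumerate n! = 720 permutations of y under H0): p = 0.719444.
Step 5: alpha = 0.1. fail to reject H0.

tau_b = 0.2000 (C=9, D=6), p = 0.719444, fail to reject H0.


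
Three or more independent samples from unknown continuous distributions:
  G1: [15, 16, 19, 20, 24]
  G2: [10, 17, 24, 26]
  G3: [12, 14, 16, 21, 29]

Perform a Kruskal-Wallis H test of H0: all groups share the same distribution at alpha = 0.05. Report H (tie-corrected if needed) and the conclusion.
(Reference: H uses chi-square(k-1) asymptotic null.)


Step 1: Combine all N = 14 observations and assign midranks.
sorted (value, group, rank): (10,G2,1), (12,G3,2), (14,G3,3), (15,G1,4), (16,G1,5.5), (16,G3,5.5), (17,G2,7), (19,G1,8), (20,G1,9), (21,G3,10), (24,G1,11.5), (24,G2,11.5), (26,G2,13), (29,G3,14)
Step 2: Sum ranks within each group.
R_1 = 38 (n_1 = 5)
R_2 = 32.5 (n_2 = 4)
R_3 = 34.5 (n_3 = 5)
Step 3: H = 12/(N(N+1)) * sum(R_i^2/n_i) - 3(N+1)
     = 12/(14*15) * (38^2/5 + 32.5^2/4 + 34.5^2/5) - 3*15
     = 0.057143 * 790.913 - 45
     = 0.195000.
Step 4: Ties present; correction factor C = 1 - 12/(14^3 - 14) = 0.995604. Corrected H = 0.195000 / 0.995604 = 0.195861.
Step 5: Under H0, H ~ chi^2(2); p-value = 0.906712.
Step 6: alpha = 0.05. fail to reject H0.

H = 0.1959, df = 2, p = 0.906712, fail to reject H0.


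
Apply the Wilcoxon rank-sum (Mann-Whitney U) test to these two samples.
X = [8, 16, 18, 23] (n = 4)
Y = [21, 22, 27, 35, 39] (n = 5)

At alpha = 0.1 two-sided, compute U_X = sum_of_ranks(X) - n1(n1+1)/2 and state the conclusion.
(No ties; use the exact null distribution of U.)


Step 1: Combine and sort all 9 observations; assign midranks.
sorted (value, group): (8,X), (16,X), (18,X), (21,Y), (22,Y), (23,X), (27,Y), (35,Y), (39,Y)
ranks: 8->1, 16->2, 18->3, 21->4, 22->5, 23->6, 27->7, 35->8, 39->9
Step 2: Rank sum for X: R1 = 1 + 2 + 3 + 6 = 12.
Step 3: U_X = R1 - n1(n1+1)/2 = 12 - 4*5/2 = 12 - 10 = 2.
       U_Y = n1*n2 - U_X = 20 - 2 = 18.
Step 4: No ties, so the exact null distribution of U (based on enumerating the C(9,4) = 126 equally likely rank assignments) gives the two-sided p-value.
Step 5: p-value = 0.063492; compare to alpha = 0.1. reject H0.

U_X = 2, p = 0.063492, reject H0 at alpha = 0.1.


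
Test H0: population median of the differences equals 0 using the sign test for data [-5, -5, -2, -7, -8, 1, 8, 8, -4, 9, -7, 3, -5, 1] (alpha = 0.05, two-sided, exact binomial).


Step 1: Discard zero differences. Original n = 14; n_eff = number of nonzero differences = 14.
Nonzero differences (with sign): -5, -5, -2, -7, -8, +1, +8, +8, -4, +9, -7, +3, -5, +1
Step 2: Count signs: positive = 6, negative = 8.
Step 3: Under H0: P(positive) = 0.5, so the number of positives S ~ Bin(14, 0.5).
Step 4: Two-sided exact p-value = sum of Bin(14,0.5) probabilities at or below the observed probability = 0.790527.
Step 5: alpha = 0.05. fail to reject H0.

n_eff = 14, pos = 6, neg = 8, p = 0.790527, fail to reject H0.


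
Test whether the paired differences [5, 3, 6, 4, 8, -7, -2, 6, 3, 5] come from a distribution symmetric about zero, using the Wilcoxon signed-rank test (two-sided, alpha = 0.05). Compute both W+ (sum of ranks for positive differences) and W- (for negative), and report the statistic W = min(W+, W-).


Step 1: Drop any zero differences (none here) and take |d_i|.
|d| = [5, 3, 6, 4, 8, 7, 2, 6, 3, 5]
Step 2: Midrank |d_i| (ties get averaged ranks).
ranks: |5|->5.5, |3|->2.5, |6|->7.5, |4|->4, |8|->10, |7|->9, |2|->1, |6|->7.5, |3|->2.5, |5|->5.5
Step 3: Attach original signs; sum ranks with positive sign and with negative sign.
W+ = 5.5 + 2.5 + 7.5 + 4 + 10 + 7.5 + 2.5 + 5.5 = 45
W- = 9 + 1 = 10
(Check: W+ + W- = 55 should equal n(n+1)/2 = 55.)
Step 4: Test statistic W = min(W+, W-) = 10.
Step 5: Ties in |d|, so use the tie-corrected normal approximation.
        E[W] = n(n+1)/4 = 10*11/4 = 27.5.
        Tie groups: |d|=3 (t=2), |d|=5 (t=2), |d|=6 (t=2); sum(t^3 - t) = 18.
        Var[W] = n(n+1)(2n+1)/24 - sum(t^3-t)/48 = 2310/24 - 18/48 = 95.875.
        z = (W - E[W]) / sqrt(Var[W]) = (10 - 27.5) / 9.7916 = -1.7873.
        Two-sided p = 2*Phi(z) = 0.073897.
Step 6: alpha = 0.05. fail to reject H0.

W+ = 45, W- = 10, W = min = 10, p = 0.073897, fail to reject H0.


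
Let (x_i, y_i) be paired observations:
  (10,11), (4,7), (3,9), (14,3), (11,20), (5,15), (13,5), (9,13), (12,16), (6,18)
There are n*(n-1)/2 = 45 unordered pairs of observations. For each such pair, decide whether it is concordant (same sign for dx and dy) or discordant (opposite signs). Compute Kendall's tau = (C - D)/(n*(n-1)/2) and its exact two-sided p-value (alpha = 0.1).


Step 1: Enumerate the 45 unordered pairs (i,j) with i<j and classify each by sign(x_j-x_i) * sign(y_j-y_i).
  (1,2):dx=-6,dy=-4->C; (1,3):dx=-7,dy=-2->C; (1,4):dx=+4,dy=-8->D; (1,5):dx=+1,dy=+9->C
  (1,6):dx=-5,dy=+4->D; (1,7):dx=+3,dy=-6->D; (1,8):dx=-1,dy=+2->D; (1,9):dx=+2,dy=+5->C
  (1,10):dx=-4,dy=+7->D; (2,3):dx=-1,dy=+2->D; (2,4):dx=+10,dy=-4->D; (2,5):dx=+7,dy=+13->C
  (2,6):dx=+1,dy=+8->C; (2,7):dx=+9,dy=-2->D; (2,8):dx=+5,dy=+6->C; (2,9):dx=+8,dy=+9->C
  (2,10):dx=+2,dy=+11->C; (3,4):dx=+11,dy=-6->D; (3,5):dx=+8,dy=+11->C; (3,6):dx=+2,dy=+6->C
  (3,7):dx=+10,dy=-4->D; (3,8):dx=+6,dy=+4->C; (3,9):dx=+9,dy=+7->C; (3,10):dx=+3,dy=+9->C
  (4,5):dx=-3,dy=+17->D; (4,6):dx=-9,dy=+12->D; (4,7):dx=-1,dy=+2->D; (4,8):dx=-5,dy=+10->D
  (4,9):dx=-2,dy=+13->D; (4,10):dx=-8,dy=+15->D; (5,6):dx=-6,dy=-5->C; (5,7):dx=+2,dy=-15->D
  (5,8):dx=-2,dy=-7->C; (5,9):dx=+1,dy=-4->D; (5,10):dx=-5,dy=-2->C; (6,7):dx=+8,dy=-10->D
  (6,8):dx=+4,dy=-2->D; (6,9):dx=+7,dy=+1->C; (6,10):dx=+1,dy=+3->C; (7,8):dx=-4,dy=+8->D
  (7,9):dx=-1,dy=+11->D; (7,10):dx=-7,dy=+13->D; (8,9):dx=+3,dy=+3->C; (8,10):dx=-3,dy=+5->D
  (9,10):dx=-6,dy=+2->D
Step 2: C = 20, D = 25, total pairs = 45.
Step 3: tau = (C - D)/(n(n-1)/2) = (20 - 25)/45 = -0.111111.
Step 4: Exact two-sided p-value (enumerate n! = 3628800 permutations of y under H0): p = 0.727490.
Step 5: alpha = 0.1. fail to reject H0.

tau_b = -0.1111 (C=20, D=25), p = 0.727490, fail to reject H0.


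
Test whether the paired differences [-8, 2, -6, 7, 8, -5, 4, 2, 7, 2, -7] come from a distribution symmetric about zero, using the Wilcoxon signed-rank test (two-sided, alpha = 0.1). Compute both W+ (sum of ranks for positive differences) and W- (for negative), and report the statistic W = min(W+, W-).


Step 1: Drop any zero differences (none here) and take |d_i|.
|d| = [8, 2, 6, 7, 8, 5, 4, 2, 7, 2, 7]
Step 2: Midrank |d_i| (ties get averaged ranks).
ranks: |8|->10.5, |2|->2, |6|->6, |7|->8, |8|->10.5, |5|->5, |4|->4, |2|->2, |7|->8, |2|->2, |7|->8
Step 3: Attach original signs; sum ranks with positive sign and with negative sign.
W+ = 2 + 8 + 10.5 + 4 + 2 + 8 + 2 = 36.5
W- = 10.5 + 6 + 5 + 8 = 29.5
(Check: W+ + W- = 66 should equal n(n+1)/2 = 66.)
Step 4: Test statistic W = min(W+, W-) = 29.5.
Step 5: Ties in |d|, so use the tie-corrected normal approximation.
        E[W] = n(n+1)/4 = 11*12/4 = 33.
        Tie groups: |d|=2 (t=3), |d|=7 (t=3), |d|=8 (t=2); sum(t^3 - t) = 54.
        Var[W] = n(n+1)(2n+1)/24 - sum(t^3-t)/48 = 3036/24 - 54/48 = 125.375.
        z = (W - E[W]) / sqrt(Var[W]) = (29.5 - 33) / 11.1971 = -0.3126.
        Two-sided p = 2*Phi(z) = 0.754599.
Step 6: alpha = 0.1. fail to reject H0.

W+ = 36.5, W- = 29.5, W = min = 29.5, p = 0.754599, fail to reject H0.


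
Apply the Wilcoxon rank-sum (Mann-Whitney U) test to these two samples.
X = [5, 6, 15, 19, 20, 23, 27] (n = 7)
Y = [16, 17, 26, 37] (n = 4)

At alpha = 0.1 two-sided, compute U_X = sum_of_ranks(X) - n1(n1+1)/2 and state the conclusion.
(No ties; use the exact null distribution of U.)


Step 1: Combine and sort all 11 observations; assign midranks.
sorted (value, group): (5,X), (6,X), (15,X), (16,Y), (17,Y), (19,X), (20,X), (23,X), (26,Y), (27,X), (37,Y)
ranks: 5->1, 6->2, 15->3, 16->4, 17->5, 19->6, 20->7, 23->8, 26->9, 27->10, 37->11
Step 2: Rank sum for X: R1 = 1 + 2 + 3 + 6 + 7 + 8 + 10 = 37.
Step 3: U_X = R1 - n1(n1+1)/2 = 37 - 7*8/2 = 37 - 28 = 9.
       U_Y = n1*n2 - U_X = 28 - 9 = 19.
Step 4: No ties, so the exact null distribution of U (based on enumerating the C(11,7) = 330 equally likely rank assignments) gives the two-sided p-value.
Step 5: p-value = 0.412121; compare to alpha = 0.1. fail to reject H0.

U_X = 9, p = 0.412121, fail to reject H0 at alpha = 0.1.


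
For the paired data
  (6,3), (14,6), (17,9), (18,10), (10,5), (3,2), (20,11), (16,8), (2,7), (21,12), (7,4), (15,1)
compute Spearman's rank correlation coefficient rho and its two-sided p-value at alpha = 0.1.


Step 1: Rank x and y separately (midranks; no ties here).
rank(x): 6->3, 14->6, 17->9, 18->10, 10->5, 3->2, 20->11, 16->8, 2->1, 21->12, 7->4, 15->7
rank(y): 3->3, 6->6, 9->9, 10->10, 5->5, 2->2, 11->11, 8->8, 7->7, 12->12, 4->4, 1->1
Step 2: d_i = R_x(i) - R_y(i); compute d_i^2.
  (3-3)^2=0, (6-6)^2=0, (9-9)^2=0, (10-10)^2=0, (5-5)^2=0, (2-2)^2=0, (11-11)^2=0, (8-8)^2=0, (1-7)^2=36, (12-12)^2=0, (4-4)^2=0, (7-1)^2=36
sum(d^2) = 72.
Step 3: rho = 1 - 6*72 / (12*(12^2 - 1)) = 1 - 432/1716 = 0.748252.
Step 4: Under H0, t = rho * sqrt((n-2)/(1-rho^2)) = 3.5667 ~ t(10).
Step 5: Two-sided p-value from the t-distribution with 10 df = 0.005124.
Step 6: alpha = 0.1. reject H0.

rho = 0.7483, p = 0.005124, reject H0 at alpha = 0.1.


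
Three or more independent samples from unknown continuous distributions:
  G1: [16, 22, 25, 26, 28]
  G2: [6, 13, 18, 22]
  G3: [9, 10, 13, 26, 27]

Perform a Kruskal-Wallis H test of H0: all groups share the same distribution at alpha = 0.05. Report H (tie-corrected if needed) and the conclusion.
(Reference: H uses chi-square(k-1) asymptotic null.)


Step 1: Combine all N = 14 observations and assign midranks.
sorted (value, group, rank): (6,G2,1), (9,G3,2), (10,G3,3), (13,G2,4.5), (13,G3,4.5), (16,G1,6), (18,G2,7), (22,G1,8.5), (22,G2,8.5), (25,G1,10), (26,G1,11.5), (26,G3,11.5), (27,G3,13), (28,G1,14)
Step 2: Sum ranks within each group.
R_1 = 50 (n_1 = 5)
R_2 = 21 (n_2 = 4)
R_3 = 34 (n_3 = 5)
Step 3: H = 12/(N(N+1)) * sum(R_i^2/n_i) - 3(N+1)
     = 12/(14*15) * (50^2/5 + 21^2/4 + 34^2/5) - 3*15
     = 0.057143 * 841.45 - 45
     = 3.082857.
Step 4: Ties present; correction factor C = 1 - 18/(14^3 - 14) = 0.993407. Corrected H = 3.082857 / 0.993407 = 3.103319.
Step 5: Under H0, H ~ chi^2(2); p-value = 0.211896.
Step 6: alpha = 0.05. fail to reject H0.

H = 3.1033, df = 2, p = 0.211896, fail to reject H0.


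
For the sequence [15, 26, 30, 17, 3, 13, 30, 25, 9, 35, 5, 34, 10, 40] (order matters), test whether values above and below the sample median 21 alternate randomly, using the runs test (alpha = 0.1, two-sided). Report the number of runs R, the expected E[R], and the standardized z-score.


Step 1: Compute median = 21; label A = above, B = below.
Labels in order: BAABBBAABABABA  (n_A = 7, n_B = 7)
Step 2: Count runs R = 10.
Step 3: Under H0 (random ordering), E[R] = 2*n_A*n_B/(n_A+n_B) + 1 = 2*7*7/14 + 1 = 8.0000.
        Var[R] = 2*n_A*n_B*(2*n_A*n_B - n_A - n_B) / ((n_A+n_B)^2 * (n_A+n_B-1)) = 8232/2548 = 3.2308.
        SD[R] = 1.7974.
Step 4: Continuity-corrected z = (R - 0.5 - E[R]) / SD[R] = (10 - 0.5 - 8.0000) / 1.7974 = 0.8345.
Step 5: Two-sided p-value via normal approximation = 2*(1 - Phi(|z|)) = 0.403986.
Step 6: alpha = 0.1. fail to reject H0.

R = 10, z = 0.8345, p = 0.403986, fail to reject H0.


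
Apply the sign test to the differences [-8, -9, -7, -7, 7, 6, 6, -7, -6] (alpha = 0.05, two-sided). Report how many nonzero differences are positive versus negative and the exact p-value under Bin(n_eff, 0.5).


Step 1: Discard zero differences. Original n = 9; n_eff = number of nonzero differences = 9.
Nonzero differences (with sign): -8, -9, -7, -7, +7, +6, +6, -7, -6
Step 2: Count signs: positive = 3, negative = 6.
Step 3: Under H0: P(positive) = 0.5, so the number of positives S ~ Bin(9, 0.5).
Step 4: Two-sided exact p-value = sum of Bin(9,0.5) probabilities at or below the observed probability = 0.507812.
Step 5: alpha = 0.05. fail to reject H0.

n_eff = 9, pos = 3, neg = 6, p = 0.507812, fail to reject H0.
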